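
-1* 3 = -3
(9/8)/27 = 1/24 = 0.04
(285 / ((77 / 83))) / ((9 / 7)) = 7885 / 33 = 238.94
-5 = -5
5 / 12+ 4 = 53 / 12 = 4.42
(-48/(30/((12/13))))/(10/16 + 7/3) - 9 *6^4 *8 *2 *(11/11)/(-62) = 430563456/143065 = 3009.57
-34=-34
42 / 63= 2 / 3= 0.67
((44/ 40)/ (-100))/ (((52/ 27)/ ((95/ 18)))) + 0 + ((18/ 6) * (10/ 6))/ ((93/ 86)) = 8885689/ 1934400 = 4.59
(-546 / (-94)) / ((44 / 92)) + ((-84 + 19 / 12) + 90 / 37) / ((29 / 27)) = -138292521 / 2218964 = -62.32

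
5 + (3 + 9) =17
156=156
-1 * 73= -73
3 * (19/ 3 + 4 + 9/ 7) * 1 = 244/ 7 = 34.86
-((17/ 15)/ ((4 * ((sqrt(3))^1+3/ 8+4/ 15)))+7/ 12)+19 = 8268307/ 447252- 4080 * sqrt(3)/ 37271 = 18.30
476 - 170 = 306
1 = 1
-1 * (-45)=45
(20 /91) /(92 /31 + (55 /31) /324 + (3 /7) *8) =200880 /5851261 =0.03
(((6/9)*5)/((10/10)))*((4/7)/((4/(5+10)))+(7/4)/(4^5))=307445/43008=7.15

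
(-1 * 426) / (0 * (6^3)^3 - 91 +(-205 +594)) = -1.43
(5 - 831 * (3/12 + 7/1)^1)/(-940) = 6.40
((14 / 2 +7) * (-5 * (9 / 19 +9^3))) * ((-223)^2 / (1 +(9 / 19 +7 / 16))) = -110279030400 / 83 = -1328663016.87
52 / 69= 0.75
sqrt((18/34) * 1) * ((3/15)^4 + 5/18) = 3143 * sqrt(17)/63750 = 0.20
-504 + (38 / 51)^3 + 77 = -56587105 / 132651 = -426.59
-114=-114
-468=-468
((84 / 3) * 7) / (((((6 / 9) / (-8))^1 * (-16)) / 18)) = 2646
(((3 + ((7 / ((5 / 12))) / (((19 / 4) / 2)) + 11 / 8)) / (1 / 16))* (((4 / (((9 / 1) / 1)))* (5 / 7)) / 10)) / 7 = 0.83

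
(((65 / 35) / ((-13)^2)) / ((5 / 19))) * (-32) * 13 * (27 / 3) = -5472 / 35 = -156.34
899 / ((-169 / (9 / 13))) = -8091 / 2197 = -3.68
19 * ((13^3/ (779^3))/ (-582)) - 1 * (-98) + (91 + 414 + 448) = 15218942376845/ 14480439942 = 1051.00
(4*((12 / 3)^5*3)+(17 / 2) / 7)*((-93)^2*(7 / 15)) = 496017267 / 10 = 49601726.70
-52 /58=-26 /29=-0.90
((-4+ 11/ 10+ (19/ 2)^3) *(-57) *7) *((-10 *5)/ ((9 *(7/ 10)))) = 5411675/ 2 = 2705837.50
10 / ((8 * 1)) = 5 / 4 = 1.25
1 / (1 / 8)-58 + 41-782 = -791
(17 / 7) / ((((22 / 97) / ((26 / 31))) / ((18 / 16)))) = 10.10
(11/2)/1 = 5.50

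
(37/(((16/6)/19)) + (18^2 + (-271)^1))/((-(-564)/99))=83589/1504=55.58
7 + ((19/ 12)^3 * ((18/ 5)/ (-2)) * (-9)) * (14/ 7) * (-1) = -19457/ 160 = -121.61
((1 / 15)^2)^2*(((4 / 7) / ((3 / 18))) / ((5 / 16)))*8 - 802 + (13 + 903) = 67332274 / 590625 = 114.00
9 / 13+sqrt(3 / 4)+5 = sqrt(3) / 2+74 / 13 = 6.56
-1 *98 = -98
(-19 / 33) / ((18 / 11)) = -19 / 54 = -0.35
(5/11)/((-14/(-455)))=325/22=14.77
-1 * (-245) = 245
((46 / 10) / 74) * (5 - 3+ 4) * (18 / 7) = 1242 / 1295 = 0.96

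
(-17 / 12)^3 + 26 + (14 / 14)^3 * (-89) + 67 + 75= 131599 / 1728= 76.16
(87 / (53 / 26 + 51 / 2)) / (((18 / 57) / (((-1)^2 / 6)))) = 7163 / 4296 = 1.67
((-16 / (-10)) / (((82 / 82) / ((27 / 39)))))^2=5184 / 4225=1.23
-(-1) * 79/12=79/12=6.58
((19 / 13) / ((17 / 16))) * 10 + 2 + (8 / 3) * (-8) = -5.58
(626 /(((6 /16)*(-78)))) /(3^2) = -2504 /1053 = -2.38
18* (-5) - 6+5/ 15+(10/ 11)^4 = -94.98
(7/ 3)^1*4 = 28/ 3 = 9.33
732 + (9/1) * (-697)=-5541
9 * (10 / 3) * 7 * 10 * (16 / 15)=2240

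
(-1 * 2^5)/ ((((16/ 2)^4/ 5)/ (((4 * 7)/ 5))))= -7/ 32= -0.22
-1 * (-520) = 520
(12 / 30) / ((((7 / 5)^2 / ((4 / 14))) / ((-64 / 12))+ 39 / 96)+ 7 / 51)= -510 / 947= -0.54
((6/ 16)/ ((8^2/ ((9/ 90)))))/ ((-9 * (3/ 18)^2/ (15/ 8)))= -9/ 2048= -0.00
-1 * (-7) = 7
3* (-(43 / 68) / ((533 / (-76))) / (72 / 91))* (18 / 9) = 5719 / 8364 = 0.68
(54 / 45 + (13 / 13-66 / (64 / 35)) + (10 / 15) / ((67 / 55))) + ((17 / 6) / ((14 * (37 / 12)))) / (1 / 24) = -264636277 / 8329440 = -31.77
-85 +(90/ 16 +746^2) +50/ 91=405086263/ 728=556437.17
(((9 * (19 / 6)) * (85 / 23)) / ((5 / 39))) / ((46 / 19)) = 718029 / 2116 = 339.33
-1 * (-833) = 833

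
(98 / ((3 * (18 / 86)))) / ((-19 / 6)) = -8428 / 171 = -49.29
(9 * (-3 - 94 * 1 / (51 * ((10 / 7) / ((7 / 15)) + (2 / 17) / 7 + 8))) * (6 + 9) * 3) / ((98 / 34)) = -33529185 / 75362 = -444.91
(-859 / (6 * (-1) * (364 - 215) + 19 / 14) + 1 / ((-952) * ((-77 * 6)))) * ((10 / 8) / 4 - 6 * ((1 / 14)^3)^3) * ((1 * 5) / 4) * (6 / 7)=85377513139466779985 / 264980429784823717888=0.32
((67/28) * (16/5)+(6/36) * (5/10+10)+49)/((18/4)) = 8177/630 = 12.98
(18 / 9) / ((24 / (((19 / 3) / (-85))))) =-0.01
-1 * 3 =-3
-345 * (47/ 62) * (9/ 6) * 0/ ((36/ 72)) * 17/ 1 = 0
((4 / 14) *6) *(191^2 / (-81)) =-145924 / 189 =-772.08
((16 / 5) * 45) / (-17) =-144 / 17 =-8.47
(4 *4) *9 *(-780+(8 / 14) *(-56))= -116928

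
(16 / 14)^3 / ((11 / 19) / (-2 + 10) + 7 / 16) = 2.93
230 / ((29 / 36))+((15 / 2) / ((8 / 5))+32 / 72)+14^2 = 2032247 / 4176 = 486.65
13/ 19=0.68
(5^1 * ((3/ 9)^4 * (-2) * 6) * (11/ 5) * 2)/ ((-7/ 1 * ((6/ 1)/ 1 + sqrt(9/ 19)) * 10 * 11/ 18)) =304/ 23625 - 8 * sqrt(19)/ 23625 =0.01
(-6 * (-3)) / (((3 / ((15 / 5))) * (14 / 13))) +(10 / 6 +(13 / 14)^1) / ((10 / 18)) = 1497 / 70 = 21.39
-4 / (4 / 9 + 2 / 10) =-180 / 29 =-6.21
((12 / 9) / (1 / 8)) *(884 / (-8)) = -3536 / 3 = -1178.67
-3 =-3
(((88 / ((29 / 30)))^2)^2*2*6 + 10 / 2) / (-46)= -17916250.78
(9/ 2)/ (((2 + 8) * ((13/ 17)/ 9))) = 1377/ 260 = 5.30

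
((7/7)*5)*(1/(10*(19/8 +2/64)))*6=96/77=1.25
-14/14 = -1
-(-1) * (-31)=-31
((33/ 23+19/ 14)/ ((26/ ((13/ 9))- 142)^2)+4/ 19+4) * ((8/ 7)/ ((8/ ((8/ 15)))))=12777511/ 39828180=0.32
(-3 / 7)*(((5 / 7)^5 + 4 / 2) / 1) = -110217 / 117649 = -0.94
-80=-80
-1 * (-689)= 689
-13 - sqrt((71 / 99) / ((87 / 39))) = -13 - sqrt(294437) / 957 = -13.57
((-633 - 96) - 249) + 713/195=-189997/195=-974.34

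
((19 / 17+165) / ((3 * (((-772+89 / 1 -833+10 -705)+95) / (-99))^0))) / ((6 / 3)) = 1412 / 51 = 27.69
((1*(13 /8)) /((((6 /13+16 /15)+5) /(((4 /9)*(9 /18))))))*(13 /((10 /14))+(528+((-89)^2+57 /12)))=28635191 /61104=468.63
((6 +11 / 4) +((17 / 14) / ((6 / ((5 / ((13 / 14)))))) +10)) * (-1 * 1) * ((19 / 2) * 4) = -58805 / 78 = -753.91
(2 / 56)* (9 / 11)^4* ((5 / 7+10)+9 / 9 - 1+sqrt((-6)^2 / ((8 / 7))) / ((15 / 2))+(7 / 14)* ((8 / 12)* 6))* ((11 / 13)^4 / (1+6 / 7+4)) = 6561* sqrt(14) / 23420020+583929 / 32788028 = 0.02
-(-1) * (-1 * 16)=-16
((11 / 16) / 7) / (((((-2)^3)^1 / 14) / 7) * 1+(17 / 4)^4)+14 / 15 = 69454 / 74391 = 0.93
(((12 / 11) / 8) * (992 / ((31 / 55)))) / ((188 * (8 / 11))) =165 / 94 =1.76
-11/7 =-1.57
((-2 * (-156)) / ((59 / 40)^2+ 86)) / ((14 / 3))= 0.76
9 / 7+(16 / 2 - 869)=-6018 / 7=-859.71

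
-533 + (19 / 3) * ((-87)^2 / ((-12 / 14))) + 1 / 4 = -225837 / 4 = -56459.25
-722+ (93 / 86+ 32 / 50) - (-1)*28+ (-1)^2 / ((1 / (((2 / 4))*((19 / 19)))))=-743662 / 1075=-691.78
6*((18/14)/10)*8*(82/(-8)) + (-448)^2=200640.74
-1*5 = -5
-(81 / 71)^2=-6561 / 5041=-1.30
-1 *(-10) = 10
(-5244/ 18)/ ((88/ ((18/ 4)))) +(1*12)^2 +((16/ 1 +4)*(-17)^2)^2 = 2939950561/ 88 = 33408529.10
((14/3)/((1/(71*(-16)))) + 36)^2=249513616/9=27723735.11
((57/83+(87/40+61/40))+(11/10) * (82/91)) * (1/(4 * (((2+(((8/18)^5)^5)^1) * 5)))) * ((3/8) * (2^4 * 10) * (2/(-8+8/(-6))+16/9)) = 19148925918191362287379880037147/1518239381480786608328400865240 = 12.61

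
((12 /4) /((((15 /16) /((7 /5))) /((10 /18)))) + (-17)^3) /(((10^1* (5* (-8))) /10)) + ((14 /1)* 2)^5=30978883373 /1800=17210490.76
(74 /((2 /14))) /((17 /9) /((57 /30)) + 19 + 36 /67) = 5934726 /235229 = 25.23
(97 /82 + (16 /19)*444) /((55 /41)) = 584371 /2090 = 279.60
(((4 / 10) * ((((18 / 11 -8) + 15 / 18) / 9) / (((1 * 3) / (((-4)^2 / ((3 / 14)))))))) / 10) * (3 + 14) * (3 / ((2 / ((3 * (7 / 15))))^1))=-486472 / 22275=-21.84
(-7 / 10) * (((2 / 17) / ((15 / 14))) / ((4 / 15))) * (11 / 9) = -539 / 1530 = -0.35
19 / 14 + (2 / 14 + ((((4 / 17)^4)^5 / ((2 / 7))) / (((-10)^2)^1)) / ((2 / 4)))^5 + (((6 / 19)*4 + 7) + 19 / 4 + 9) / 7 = 62272399268496931078752000576971472844599814436598028636559979461987282952410083623484215537868961652564404132187876883493135291399382351 / 13832350133133046192547053615841472692066901179575741334613660223637148740009489518773504487923940412153729522024583617709210286445312500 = 4.50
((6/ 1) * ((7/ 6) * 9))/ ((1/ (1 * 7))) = 441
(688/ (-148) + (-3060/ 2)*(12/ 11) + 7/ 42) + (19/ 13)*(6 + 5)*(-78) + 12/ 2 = -7134481/ 2442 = -2921.57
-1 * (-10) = 10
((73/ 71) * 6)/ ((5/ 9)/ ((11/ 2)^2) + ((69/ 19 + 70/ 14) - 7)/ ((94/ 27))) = 851889852/ 67252123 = 12.67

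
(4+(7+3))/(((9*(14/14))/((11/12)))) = 77/54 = 1.43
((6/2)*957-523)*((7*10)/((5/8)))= 262976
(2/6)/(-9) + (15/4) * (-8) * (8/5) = -1297/27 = -48.04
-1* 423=-423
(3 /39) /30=1 /390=0.00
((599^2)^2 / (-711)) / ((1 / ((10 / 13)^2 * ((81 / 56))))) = -28966085460225 / 186914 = -154970122.41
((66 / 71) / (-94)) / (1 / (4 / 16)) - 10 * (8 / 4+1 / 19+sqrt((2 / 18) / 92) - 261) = 656720973 / 253612 - 5 * sqrt(23) / 69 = 2589.12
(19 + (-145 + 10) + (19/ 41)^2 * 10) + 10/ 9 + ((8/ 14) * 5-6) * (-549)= 170788414/ 105903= 1612.69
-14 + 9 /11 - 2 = -167 /11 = -15.18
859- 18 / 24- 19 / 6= 10261 / 12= 855.08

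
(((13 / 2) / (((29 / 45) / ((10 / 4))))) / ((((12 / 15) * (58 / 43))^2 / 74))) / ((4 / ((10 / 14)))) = 286.16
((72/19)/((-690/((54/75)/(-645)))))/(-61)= -72/716406875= -0.00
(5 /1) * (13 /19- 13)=-1170 /19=-61.58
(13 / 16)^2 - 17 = -4183 / 256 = -16.34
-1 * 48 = -48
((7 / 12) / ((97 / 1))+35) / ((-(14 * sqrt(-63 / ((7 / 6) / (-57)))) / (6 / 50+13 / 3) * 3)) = -0.07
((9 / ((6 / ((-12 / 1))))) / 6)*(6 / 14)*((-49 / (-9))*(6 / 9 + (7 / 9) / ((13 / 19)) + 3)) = -3934 / 117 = -33.62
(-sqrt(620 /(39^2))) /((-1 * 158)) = sqrt(155) /3081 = 0.00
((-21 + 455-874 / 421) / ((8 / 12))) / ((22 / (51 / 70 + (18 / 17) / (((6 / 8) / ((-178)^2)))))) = 725950562706 / 551089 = 1317301.86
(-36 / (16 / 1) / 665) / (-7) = 9 / 18620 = 0.00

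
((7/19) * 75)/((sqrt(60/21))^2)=735/76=9.67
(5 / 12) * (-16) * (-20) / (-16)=-25 / 3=-8.33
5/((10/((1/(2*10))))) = 0.02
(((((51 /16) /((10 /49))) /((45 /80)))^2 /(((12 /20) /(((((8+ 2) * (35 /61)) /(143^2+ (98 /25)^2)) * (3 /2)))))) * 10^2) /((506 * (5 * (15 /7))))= 106251753125 /10659146624478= 0.01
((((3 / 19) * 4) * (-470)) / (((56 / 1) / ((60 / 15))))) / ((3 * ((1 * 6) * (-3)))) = 470 / 1197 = 0.39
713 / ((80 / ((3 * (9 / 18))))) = 2139 / 160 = 13.37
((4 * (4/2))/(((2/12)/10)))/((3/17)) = 2720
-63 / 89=-0.71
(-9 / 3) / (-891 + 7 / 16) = 48 / 14249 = 0.00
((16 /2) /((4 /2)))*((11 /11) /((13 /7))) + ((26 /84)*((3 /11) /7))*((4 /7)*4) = 106996 /49049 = 2.18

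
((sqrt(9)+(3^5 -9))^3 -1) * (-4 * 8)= -425985664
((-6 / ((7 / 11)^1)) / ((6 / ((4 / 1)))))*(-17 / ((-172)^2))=187 / 51772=0.00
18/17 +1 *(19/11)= 521/187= 2.79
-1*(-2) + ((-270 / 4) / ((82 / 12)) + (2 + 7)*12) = 100.12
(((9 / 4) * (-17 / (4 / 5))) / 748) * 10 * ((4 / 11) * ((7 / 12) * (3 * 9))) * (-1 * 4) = 14175 / 968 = 14.64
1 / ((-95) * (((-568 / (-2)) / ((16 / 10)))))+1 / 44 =33637 / 1483900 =0.02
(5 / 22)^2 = 25 / 484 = 0.05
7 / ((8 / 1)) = 7 / 8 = 0.88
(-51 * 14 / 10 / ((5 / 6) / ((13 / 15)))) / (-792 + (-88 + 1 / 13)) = 40222 / 476625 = 0.08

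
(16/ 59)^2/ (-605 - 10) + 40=85632344/ 2140815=40.00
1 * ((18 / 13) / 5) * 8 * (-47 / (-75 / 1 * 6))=376 / 1625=0.23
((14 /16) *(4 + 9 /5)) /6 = 203 /240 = 0.85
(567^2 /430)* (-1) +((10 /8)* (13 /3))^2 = -22238833 /30960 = -718.31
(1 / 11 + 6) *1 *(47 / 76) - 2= 1477 / 836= 1.77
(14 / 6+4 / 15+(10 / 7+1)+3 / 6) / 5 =387 / 350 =1.11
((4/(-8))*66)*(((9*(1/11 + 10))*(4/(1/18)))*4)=-863136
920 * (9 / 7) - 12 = 8196 / 7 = 1170.86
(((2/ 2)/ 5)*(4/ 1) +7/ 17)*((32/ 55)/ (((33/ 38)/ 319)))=3632192/ 14025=258.98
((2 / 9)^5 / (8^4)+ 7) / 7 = 52907905 / 52907904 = 1.00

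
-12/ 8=-3/ 2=-1.50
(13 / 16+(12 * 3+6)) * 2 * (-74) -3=-25357 / 4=-6339.25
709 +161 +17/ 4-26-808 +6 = 185/ 4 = 46.25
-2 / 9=-0.22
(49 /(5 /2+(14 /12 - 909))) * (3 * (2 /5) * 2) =-63 /485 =-0.13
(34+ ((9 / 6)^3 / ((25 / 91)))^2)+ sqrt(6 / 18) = sqrt(3) / 3+ 7396849 / 40000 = 185.50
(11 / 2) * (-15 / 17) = -165 / 34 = -4.85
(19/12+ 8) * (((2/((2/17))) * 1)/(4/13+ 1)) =1495/12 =124.58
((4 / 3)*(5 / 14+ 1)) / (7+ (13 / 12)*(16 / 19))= 722 / 3157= 0.23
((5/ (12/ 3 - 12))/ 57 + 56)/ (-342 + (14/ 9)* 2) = -76593/ 463600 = -0.17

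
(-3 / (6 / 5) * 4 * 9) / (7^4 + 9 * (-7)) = -45 / 1169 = -0.04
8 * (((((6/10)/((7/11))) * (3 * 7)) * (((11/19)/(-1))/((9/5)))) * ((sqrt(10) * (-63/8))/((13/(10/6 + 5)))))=50820 * sqrt(10)/247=650.64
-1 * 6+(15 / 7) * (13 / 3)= 23 / 7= 3.29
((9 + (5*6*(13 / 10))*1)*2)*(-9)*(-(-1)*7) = -6048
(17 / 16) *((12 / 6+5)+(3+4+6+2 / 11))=1887 / 88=21.44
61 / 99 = 0.62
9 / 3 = 3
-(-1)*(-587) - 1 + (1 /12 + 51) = -6443 /12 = -536.92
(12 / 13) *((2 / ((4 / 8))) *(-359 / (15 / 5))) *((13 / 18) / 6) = -1436 / 27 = -53.19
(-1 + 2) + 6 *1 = 7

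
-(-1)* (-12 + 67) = 55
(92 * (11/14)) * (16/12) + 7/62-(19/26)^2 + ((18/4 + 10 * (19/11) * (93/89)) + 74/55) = 258186814231/2154172020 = 119.85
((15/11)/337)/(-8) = -15/29656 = -0.00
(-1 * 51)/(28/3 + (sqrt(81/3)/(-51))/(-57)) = -446945436/81793933 + 49419 * sqrt(3)/81793933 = -5.46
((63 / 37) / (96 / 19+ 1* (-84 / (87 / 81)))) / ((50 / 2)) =-11571 / 12428300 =-0.00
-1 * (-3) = 3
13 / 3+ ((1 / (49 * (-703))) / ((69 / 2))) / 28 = 48065047 / 11091934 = 4.33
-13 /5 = -2.60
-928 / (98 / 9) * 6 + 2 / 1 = -24958 / 49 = -509.35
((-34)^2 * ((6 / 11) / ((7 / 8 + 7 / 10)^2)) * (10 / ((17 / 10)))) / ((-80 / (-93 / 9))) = 8432000 / 43659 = 193.13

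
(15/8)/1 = 15/8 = 1.88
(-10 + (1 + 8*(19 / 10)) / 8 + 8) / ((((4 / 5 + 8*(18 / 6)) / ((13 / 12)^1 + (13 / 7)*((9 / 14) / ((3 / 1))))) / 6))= 0.01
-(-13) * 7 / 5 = 91 / 5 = 18.20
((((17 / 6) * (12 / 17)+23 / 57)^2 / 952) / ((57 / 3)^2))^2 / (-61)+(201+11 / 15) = 201.73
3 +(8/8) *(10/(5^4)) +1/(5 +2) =2764/875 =3.16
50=50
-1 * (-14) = 14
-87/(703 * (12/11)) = -319/2812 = -0.11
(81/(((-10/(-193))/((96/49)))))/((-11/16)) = -12006144/2695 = -4454.97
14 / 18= 7 / 9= 0.78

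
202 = 202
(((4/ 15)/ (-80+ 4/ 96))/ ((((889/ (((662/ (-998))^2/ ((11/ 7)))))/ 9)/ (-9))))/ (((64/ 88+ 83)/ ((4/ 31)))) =378642816/ 2887685290228105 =0.00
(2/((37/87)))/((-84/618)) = -8961/259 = -34.60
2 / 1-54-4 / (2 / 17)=-86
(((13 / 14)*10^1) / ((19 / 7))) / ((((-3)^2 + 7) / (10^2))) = 1625 / 76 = 21.38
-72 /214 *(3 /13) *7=-756 /1391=-0.54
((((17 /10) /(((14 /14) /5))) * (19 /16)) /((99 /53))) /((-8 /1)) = -17119 /25344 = -0.68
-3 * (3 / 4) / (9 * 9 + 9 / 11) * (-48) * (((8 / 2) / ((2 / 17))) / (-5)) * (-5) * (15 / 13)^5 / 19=34080750 / 7054567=4.83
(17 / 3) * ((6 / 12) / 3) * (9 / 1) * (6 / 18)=17 / 6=2.83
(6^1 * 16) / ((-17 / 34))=-192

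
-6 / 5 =-1.20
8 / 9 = 0.89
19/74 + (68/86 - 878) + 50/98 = -136653137/155918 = -876.44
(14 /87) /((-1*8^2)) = -7 /2784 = -0.00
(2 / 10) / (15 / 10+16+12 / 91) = 182 / 16045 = 0.01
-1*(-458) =458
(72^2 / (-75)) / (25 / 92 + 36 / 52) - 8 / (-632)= -163239527 / 2277175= -71.69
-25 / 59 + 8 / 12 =43 / 177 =0.24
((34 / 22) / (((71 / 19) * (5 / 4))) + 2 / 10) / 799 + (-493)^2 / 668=758337354419 / 2084223460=363.85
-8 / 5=-1.60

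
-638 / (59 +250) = -638 / 309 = -2.06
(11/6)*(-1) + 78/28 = 20/21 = 0.95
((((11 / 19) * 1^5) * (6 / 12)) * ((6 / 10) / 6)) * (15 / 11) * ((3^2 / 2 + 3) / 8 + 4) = 237 / 1216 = 0.19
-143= -143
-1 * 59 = -59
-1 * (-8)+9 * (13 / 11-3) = -92 / 11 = -8.36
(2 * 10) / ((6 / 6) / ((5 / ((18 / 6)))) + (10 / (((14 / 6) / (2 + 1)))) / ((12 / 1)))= 1400 / 117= 11.97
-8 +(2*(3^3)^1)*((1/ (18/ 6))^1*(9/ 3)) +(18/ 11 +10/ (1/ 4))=964/ 11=87.64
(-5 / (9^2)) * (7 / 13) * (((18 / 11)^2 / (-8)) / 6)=35 / 18876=0.00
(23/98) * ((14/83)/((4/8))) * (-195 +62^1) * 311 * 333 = -90514062/83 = -1090530.87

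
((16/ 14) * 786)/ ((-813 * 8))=-262/ 1897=-0.14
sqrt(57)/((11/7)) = 7 * sqrt(57)/11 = 4.80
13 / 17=0.76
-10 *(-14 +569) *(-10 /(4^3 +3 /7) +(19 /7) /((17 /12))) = -524463900 /53669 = -9772.19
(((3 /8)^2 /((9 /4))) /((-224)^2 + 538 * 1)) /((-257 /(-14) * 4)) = 0.00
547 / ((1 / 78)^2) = 3327948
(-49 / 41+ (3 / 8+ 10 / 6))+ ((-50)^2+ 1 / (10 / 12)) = 12310069 / 4920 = 2502.05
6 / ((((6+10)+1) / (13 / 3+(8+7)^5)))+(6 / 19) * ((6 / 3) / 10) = 432846322 / 1615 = 268016.30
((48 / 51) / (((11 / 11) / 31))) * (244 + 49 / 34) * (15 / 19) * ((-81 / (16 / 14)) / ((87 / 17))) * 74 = -54271624050 / 9367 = -5793917.37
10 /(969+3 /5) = 25 /2424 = 0.01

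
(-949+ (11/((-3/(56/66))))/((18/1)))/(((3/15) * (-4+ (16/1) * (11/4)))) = -76883/648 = -118.65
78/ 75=26/ 25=1.04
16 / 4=4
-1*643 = -643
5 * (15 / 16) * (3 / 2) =225 / 32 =7.03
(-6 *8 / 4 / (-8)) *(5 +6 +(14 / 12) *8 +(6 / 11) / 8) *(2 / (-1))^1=-2693 / 44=-61.20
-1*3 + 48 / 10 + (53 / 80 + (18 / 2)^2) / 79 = 17909 / 6320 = 2.83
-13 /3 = -4.33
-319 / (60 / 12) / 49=-319 / 245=-1.30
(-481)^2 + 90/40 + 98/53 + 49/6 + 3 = 147155305/636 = 231376.27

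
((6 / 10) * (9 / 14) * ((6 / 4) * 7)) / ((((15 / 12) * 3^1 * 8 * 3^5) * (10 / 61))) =61 / 18000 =0.00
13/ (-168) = -13/ 168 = -0.08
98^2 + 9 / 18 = 19209 / 2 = 9604.50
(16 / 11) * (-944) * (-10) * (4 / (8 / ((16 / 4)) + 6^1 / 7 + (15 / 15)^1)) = 4229120 / 297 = 14239.46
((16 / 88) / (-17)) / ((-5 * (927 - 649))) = 1 / 129965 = 0.00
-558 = -558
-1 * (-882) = 882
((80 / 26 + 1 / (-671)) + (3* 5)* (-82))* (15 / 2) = -160536945 / 17446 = -9201.93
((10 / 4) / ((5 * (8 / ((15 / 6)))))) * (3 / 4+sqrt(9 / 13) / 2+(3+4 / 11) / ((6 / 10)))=15 * sqrt(13) / 832+4195 / 4224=1.06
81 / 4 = 20.25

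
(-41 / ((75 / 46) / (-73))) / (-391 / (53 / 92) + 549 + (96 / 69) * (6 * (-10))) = -167829482 / 19491375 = -8.61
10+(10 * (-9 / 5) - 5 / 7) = -61 / 7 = -8.71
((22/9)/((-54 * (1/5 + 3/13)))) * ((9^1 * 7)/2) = -715/216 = -3.31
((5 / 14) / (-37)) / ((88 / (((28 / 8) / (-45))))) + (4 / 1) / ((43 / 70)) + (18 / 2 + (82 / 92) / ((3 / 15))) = 2314841165 / 115926624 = 19.97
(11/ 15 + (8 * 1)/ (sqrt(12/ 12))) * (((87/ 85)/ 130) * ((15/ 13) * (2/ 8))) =11397/ 574600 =0.02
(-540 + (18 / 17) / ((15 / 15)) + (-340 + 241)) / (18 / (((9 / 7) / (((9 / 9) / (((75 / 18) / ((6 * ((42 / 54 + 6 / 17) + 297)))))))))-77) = -90375 / 840553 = -0.11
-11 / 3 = -3.67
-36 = -36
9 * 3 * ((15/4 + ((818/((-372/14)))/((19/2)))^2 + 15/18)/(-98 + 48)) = -8.15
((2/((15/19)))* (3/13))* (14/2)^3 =13034/65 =200.52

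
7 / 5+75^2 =28132 / 5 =5626.40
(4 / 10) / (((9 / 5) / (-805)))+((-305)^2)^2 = 77882854015 / 9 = 8653650446.11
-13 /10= -1.30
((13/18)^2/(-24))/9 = -169/69984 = -0.00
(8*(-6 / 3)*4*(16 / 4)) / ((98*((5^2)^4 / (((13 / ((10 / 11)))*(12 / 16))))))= -6864 / 95703125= -0.00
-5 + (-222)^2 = 49279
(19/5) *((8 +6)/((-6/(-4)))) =35.47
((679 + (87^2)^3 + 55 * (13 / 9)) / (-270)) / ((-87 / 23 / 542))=24325129040548331 / 105705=230122785493.10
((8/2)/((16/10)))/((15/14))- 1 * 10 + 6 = -5/3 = -1.67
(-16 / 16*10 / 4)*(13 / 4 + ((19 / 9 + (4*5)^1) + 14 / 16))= -9445 / 144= -65.59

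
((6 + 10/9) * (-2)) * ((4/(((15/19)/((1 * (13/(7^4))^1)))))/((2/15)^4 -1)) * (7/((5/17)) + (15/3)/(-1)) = 68582400/9347093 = 7.34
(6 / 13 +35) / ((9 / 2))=922 / 117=7.88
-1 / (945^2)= -1 / 893025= -0.00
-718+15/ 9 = -2149/ 3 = -716.33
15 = 15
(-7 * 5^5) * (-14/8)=153125/4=38281.25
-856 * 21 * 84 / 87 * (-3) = 1509984 / 29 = 52068.41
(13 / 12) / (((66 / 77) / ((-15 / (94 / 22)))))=-5005 / 1128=-4.44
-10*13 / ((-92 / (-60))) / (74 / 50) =-57.29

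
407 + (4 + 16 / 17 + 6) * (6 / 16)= 27955 / 68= 411.10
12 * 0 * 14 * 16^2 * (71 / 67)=0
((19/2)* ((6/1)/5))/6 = 1.90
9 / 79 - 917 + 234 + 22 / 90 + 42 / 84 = -4850027 / 7110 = -682.14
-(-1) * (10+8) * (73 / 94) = 657 / 47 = 13.98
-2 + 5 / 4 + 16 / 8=5 / 4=1.25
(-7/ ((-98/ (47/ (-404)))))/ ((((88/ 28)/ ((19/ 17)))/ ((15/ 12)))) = -0.00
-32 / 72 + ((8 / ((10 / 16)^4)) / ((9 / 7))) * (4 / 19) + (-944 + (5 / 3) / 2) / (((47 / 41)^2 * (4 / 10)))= -1686776404031 / 944347500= -1786.18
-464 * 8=-3712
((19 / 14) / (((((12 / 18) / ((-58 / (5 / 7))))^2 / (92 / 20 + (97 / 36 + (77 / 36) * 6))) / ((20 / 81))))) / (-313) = -405243419 / 1267650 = -319.68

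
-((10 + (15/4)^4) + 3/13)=-692173/3328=-207.98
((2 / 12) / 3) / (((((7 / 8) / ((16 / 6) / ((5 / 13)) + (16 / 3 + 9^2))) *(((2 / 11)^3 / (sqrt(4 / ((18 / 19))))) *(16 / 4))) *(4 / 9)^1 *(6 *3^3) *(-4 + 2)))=-1862069 *sqrt(38) / 3265920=-3.51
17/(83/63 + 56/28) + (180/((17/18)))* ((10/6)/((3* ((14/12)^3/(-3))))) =-237532599/1218679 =-194.91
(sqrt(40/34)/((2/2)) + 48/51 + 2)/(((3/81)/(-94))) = -126900/17 - 5076 * sqrt(85)/17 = -10217.55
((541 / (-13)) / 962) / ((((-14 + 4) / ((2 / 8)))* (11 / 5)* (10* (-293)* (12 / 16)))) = -0.00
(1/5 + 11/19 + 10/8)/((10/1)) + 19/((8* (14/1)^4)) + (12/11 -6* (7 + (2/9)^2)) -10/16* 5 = -1913202015383/43356297600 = -44.13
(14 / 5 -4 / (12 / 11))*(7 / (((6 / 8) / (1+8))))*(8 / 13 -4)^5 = 4617654272 / 142805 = 32335.38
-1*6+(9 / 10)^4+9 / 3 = -23439 / 10000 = -2.34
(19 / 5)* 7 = 133 / 5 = 26.60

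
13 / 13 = 1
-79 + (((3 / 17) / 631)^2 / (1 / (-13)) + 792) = 82043861060 / 115068529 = 713.00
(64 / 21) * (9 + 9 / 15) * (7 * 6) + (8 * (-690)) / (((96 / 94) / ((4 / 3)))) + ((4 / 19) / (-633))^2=-4323454077244 / 723243645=-5977.87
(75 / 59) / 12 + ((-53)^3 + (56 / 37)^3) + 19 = -1779421896963 / 11954108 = -148854.43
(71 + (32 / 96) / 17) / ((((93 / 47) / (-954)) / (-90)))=1624032360 / 527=3081655.33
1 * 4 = 4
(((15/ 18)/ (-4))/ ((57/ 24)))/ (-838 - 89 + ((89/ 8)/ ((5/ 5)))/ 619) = 4952/ 52330731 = 0.00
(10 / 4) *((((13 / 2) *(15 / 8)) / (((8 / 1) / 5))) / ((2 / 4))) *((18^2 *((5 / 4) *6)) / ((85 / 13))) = 14154.53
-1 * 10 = -10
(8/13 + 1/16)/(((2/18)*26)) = 1269/5408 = 0.23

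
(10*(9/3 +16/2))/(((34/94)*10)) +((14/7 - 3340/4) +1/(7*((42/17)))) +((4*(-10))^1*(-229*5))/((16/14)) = 196283803/4998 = 39272.47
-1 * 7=-7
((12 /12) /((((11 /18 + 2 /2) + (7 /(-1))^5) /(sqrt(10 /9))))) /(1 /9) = -54 * sqrt(10) /302497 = -0.00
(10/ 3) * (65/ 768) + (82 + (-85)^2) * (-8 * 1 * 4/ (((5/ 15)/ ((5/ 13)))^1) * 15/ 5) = -12121431935/ 14976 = -809390.49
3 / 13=0.23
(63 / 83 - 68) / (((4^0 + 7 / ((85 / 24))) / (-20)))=9487700 / 20999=451.82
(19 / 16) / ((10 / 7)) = 133 / 160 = 0.83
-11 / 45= -0.24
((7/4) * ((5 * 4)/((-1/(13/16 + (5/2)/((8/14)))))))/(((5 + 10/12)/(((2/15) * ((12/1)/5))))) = -249/25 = -9.96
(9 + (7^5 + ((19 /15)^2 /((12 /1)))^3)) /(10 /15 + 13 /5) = 330989375045881 /64297800000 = 5147.76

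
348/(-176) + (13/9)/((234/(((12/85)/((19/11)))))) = -3792667/1918620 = -1.98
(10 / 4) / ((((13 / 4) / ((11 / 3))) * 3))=110 / 117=0.94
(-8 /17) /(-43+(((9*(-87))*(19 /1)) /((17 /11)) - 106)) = 0.00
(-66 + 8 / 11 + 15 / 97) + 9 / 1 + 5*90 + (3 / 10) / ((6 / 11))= 8417177 / 21340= 394.43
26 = 26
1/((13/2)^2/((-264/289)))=-0.02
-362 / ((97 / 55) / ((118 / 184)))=-587345 / 4462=-131.63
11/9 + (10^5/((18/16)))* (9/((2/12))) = 43200011/9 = 4800001.22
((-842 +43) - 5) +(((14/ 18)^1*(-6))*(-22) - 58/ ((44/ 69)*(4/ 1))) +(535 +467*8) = 936389/ 264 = 3546.93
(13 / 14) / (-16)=-13 / 224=-0.06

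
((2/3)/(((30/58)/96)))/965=1856/14475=0.13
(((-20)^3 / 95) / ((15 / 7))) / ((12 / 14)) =-7840 / 171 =-45.85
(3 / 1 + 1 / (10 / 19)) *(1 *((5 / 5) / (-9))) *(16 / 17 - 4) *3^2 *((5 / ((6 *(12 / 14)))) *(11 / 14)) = 11.45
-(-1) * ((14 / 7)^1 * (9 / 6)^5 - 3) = 195 / 16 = 12.19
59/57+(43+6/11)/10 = 33793/6270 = 5.39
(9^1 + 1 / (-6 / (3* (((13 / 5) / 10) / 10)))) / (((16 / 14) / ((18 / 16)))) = 566181 / 64000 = 8.85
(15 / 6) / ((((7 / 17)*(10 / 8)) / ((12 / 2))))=29.14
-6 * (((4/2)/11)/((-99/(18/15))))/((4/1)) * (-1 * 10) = -4/121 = -0.03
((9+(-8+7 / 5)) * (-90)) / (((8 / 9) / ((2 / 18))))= -27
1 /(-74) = -1 /74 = -0.01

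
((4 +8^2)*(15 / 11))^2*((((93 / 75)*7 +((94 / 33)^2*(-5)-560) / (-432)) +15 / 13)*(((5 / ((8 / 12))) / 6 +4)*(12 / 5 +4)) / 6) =13886748428336 / 25694955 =540446.50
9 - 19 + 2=-8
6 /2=3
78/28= 39/14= 2.79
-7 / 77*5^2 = -25 / 11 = -2.27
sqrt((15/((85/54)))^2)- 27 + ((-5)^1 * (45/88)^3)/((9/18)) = -108944217/5792512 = -18.81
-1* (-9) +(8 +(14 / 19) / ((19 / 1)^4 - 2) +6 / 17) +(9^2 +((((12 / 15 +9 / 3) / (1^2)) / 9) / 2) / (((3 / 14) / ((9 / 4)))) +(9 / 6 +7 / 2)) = 38089248403 / 360797460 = 105.57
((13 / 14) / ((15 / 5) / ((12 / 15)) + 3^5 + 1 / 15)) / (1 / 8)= 3120 / 103663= 0.03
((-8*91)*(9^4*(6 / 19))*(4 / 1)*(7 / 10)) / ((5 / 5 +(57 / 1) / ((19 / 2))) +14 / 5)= -8188128 / 19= -430954.11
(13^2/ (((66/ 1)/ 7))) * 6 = 1183/ 11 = 107.55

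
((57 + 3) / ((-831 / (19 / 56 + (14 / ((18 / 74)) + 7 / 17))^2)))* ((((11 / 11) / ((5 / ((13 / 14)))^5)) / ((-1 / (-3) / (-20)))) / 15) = 92664033636135013 / 427207528807920000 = 0.22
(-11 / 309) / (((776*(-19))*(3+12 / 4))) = 11 / 27335376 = 0.00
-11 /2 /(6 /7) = -77 /12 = -6.42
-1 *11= -11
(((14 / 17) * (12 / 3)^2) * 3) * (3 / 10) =1008 / 85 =11.86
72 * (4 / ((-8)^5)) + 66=67575 / 1024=65.99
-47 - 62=-109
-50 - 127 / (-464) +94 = 20543 / 464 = 44.27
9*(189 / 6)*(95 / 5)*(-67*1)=-721791 / 2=-360895.50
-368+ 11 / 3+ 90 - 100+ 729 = 1064 / 3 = 354.67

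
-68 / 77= -0.88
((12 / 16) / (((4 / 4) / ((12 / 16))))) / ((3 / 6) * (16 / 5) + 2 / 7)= 105 / 352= 0.30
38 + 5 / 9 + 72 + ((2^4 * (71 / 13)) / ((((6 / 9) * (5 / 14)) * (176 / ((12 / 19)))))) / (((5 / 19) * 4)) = 3597382 / 32175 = 111.81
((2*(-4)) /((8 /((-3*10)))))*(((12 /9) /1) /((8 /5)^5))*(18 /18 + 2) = 46875 /4096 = 11.44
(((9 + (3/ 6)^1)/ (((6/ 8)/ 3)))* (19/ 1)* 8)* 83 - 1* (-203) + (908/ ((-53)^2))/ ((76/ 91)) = 25597339338/ 53371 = 479611.39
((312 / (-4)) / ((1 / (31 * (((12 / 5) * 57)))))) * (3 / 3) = -1653912 / 5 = -330782.40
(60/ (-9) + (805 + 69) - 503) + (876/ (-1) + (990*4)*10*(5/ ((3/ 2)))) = 394465/ 3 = 131488.33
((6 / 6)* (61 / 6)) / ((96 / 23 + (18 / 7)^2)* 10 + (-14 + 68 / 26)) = 893711 / 8480904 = 0.11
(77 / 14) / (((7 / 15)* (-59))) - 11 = -9251 / 826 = -11.20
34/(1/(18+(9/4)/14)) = 617.46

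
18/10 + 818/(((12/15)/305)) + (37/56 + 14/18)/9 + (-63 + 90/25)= 7071738757/22680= 311805.06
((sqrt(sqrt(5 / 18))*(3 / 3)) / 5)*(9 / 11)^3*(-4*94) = -45684*2^(3 / 4)*sqrt(3)*5^(1 / 4) / 6655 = -29.90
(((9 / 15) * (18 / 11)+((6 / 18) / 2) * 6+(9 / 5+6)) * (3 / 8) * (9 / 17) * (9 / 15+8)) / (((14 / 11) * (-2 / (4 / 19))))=-312309 / 226100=-1.38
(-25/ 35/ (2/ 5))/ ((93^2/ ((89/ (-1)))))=2225/ 121086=0.02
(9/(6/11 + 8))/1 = 99/94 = 1.05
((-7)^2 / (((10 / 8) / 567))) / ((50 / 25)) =55566 / 5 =11113.20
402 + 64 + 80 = 546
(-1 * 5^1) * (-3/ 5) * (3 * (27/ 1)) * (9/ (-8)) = -2187/ 8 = -273.38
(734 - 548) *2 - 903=-531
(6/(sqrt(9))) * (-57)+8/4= -112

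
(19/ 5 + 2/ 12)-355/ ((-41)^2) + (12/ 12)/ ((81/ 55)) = 6038053/ 1361610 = 4.43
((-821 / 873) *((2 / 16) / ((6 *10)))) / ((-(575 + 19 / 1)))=821 / 248909760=0.00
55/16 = 3.44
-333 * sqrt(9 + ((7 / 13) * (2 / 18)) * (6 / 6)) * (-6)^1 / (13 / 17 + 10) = 7548 * sqrt(3445) / 793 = 558.67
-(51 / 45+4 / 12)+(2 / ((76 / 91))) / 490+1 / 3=-1801 / 1596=-1.13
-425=-425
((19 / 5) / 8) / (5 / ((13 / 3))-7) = -13 / 160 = -0.08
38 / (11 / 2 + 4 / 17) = 1292 / 195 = 6.63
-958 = -958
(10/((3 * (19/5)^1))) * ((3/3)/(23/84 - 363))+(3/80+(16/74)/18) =726287609/15422189040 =0.05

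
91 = 91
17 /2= 8.50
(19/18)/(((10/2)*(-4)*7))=-19/2520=-0.01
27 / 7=3.86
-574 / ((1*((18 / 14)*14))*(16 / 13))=-3731 / 144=-25.91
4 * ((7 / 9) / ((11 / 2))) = 56 / 99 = 0.57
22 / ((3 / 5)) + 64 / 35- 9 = 29.50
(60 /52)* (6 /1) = 90 /13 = 6.92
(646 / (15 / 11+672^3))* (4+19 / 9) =390830 / 30042980487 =0.00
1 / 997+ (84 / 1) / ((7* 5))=11969 / 4985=2.40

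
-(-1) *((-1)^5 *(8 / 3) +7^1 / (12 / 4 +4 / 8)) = -2 / 3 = -0.67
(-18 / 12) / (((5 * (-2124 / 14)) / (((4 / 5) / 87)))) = 7 / 384975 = 0.00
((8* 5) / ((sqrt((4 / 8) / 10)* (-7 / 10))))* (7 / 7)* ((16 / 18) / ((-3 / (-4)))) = -25600* sqrt(5) / 189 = -302.87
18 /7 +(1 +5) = 8.57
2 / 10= 1 / 5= 0.20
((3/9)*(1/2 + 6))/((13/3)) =1/2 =0.50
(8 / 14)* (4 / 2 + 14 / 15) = 176 / 105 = 1.68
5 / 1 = 5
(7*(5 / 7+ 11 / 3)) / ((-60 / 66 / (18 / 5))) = -3036 / 25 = -121.44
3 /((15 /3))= 3 /5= 0.60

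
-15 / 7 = -2.14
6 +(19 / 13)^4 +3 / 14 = 4309301 / 399854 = 10.78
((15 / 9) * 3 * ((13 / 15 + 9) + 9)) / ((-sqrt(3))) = -283 * sqrt(3) / 9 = -54.46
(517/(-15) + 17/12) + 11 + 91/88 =-9247/440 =-21.02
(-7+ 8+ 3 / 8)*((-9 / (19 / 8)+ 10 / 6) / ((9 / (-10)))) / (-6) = -6655 / 12312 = -0.54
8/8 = 1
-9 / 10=-0.90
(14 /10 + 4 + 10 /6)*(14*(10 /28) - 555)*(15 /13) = -4484.62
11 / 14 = 0.79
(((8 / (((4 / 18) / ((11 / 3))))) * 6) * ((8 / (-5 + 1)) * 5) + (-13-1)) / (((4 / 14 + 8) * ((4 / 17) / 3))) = -1416219 / 116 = -12208.78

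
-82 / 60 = -41 / 30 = -1.37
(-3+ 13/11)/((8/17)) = -85/22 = -3.86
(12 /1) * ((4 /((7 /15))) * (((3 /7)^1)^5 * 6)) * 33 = 34642080 /117649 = 294.45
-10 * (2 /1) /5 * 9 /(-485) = 36 /485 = 0.07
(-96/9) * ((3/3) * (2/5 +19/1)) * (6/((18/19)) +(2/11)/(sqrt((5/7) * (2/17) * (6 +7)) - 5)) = -366914528/281655 +6208 * sqrt(15470)/469425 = -1301.06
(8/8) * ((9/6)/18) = 1/12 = 0.08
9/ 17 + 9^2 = 1386/ 17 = 81.53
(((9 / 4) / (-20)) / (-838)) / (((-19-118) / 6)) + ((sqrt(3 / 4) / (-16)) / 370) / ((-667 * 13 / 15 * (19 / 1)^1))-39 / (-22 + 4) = 3 * sqrt(3) / 390125632 + 29849479 / 13776720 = 2.17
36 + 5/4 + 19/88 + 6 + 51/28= 27897/616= 45.29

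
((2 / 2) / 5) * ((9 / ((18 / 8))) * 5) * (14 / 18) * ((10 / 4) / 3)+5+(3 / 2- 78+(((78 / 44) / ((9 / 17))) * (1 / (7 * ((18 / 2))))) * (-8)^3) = -133223 / 1386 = -96.12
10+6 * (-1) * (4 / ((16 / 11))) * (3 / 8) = 61 / 16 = 3.81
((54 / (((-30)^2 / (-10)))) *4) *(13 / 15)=-52 / 25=-2.08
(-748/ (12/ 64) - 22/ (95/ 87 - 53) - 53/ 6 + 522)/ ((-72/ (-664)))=-977104303/ 30483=-32054.07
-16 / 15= -1.07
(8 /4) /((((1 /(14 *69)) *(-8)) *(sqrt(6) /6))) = -483 *sqrt(6) /2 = -591.55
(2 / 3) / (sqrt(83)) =2 * sqrt(83) / 249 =0.07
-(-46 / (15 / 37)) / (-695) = -0.16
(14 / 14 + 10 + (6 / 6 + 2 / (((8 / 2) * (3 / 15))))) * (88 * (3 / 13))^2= 1010592 / 169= 5979.83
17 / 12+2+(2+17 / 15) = 131 / 20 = 6.55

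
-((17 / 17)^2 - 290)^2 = -83521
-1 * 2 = -2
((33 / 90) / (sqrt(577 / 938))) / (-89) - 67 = -67 - 11 * sqrt(541226) / 1540590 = -67.01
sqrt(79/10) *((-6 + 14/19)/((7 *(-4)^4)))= -5 *sqrt(790)/17024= -0.01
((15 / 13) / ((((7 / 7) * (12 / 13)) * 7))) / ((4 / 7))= 5 / 16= 0.31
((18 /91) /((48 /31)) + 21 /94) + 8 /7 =51119 /34216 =1.49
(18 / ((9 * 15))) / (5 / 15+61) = 1 / 460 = 0.00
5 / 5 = 1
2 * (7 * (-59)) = -826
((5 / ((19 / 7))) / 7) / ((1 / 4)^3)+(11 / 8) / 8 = 20689 / 1216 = 17.01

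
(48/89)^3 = 110592/704969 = 0.16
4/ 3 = 1.33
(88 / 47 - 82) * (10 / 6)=-18830 / 141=-133.55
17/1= 17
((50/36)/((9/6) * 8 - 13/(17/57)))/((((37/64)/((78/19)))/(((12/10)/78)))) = -5440/1132533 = -0.00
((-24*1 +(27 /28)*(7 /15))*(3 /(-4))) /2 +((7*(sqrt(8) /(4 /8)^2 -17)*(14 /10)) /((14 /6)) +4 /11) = -109481 /1760 +168*sqrt(2) /5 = -14.69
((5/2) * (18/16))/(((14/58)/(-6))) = -3915/56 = -69.91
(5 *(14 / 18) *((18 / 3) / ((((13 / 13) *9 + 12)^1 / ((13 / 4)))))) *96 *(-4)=-4160 / 3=-1386.67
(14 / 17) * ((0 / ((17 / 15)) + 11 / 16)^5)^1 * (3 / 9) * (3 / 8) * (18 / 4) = 10146213 / 142606336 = 0.07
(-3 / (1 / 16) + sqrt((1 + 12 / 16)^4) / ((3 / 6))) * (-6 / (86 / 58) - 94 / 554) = 16823365 / 95288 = 176.55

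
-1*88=-88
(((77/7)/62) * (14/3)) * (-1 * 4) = -308/93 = -3.31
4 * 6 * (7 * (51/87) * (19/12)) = 155.93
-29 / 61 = -0.48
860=860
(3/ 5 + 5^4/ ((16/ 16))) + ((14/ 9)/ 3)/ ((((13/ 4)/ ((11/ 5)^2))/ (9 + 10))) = 5618384/ 8775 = 640.27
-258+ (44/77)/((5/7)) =-1286/5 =-257.20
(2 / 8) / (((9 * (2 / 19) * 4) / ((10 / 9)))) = 95 / 1296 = 0.07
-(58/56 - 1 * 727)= 20327/28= 725.96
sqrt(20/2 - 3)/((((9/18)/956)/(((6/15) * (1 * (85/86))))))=32504 * sqrt(7)/43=1999.94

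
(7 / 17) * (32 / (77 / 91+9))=1.34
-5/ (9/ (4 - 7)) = 5/ 3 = 1.67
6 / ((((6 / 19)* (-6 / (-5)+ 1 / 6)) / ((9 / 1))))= 5130 / 41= 125.12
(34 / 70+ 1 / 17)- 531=-315621 / 595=-530.46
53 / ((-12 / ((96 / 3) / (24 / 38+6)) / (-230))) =926440 / 189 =4901.80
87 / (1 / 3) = 261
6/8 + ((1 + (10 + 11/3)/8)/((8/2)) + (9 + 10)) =1961/96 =20.43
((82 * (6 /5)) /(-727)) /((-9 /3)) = 164 /3635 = 0.05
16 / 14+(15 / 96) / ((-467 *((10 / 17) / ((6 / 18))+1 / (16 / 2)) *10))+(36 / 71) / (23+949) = 14731384013 / 12884279688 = 1.14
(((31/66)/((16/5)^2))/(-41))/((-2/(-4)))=-775/346368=-0.00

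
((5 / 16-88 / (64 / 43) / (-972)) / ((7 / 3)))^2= 8427409 / 329204736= 0.03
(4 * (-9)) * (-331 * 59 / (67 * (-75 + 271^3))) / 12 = 58587 / 1333463212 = 0.00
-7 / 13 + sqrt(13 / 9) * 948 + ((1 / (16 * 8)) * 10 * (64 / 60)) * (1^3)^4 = -71 / 156 + 316 * sqrt(13) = 1138.90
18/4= 9/2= 4.50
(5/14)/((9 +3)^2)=5/2016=0.00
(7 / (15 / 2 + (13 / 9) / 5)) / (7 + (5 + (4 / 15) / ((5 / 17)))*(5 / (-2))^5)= -60480 / 38346803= -0.00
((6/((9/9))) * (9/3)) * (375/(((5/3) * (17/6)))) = 24300/17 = 1429.41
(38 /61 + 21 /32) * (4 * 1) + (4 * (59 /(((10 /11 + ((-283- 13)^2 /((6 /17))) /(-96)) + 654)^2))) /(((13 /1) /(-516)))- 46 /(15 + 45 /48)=2.23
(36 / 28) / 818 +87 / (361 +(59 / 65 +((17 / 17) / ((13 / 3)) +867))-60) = 8266119 / 108785411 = 0.08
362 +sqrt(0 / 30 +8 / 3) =2*sqrt(6) / 3 +362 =363.63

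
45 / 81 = 5 / 9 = 0.56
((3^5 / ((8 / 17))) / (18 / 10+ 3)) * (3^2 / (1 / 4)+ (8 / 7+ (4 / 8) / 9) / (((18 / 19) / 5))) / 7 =8159405 / 12544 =650.46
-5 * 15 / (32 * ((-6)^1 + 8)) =-75 / 64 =-1.17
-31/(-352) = 31/352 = 0.09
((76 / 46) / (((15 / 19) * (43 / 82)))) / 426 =0.01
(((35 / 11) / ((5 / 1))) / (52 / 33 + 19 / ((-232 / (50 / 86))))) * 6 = 2.50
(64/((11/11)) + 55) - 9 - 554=-444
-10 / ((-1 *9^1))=10 / 9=1.11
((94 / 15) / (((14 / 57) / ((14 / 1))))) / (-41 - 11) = -893 / 130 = -6.87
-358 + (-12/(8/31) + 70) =-669/2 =-334.50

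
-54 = -54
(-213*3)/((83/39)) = -300.25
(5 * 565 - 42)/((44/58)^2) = 19343/4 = 4835.75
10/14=5/7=0.71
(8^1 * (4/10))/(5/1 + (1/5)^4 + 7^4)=2000/1503751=0.00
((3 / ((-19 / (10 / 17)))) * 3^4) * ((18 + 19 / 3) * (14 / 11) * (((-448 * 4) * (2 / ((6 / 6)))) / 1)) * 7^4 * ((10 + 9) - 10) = 18044438719.37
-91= -91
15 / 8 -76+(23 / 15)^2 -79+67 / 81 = -2429137 / 16200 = -149.95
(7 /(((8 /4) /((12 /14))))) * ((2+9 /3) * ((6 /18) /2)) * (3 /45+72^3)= 933120.17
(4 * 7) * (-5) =-140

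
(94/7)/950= 0.01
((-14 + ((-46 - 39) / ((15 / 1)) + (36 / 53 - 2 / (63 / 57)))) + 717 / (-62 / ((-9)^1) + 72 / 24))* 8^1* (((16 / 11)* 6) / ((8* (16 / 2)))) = 1862584 / 33019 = 56.41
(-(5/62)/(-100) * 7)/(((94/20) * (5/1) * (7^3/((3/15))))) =1/7139300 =0.00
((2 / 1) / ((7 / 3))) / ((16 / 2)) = 3 / 28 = 0.11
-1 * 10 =-10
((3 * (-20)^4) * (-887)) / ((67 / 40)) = -17030400000 / 67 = -254185074.63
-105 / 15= -7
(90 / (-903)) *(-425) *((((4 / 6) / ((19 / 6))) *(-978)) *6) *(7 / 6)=-49878000 / 817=-61050.18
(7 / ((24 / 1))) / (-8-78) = -7 / 2064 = -0.00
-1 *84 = -84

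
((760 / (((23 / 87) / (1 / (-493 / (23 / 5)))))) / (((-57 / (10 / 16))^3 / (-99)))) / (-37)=1375 / 14532416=0.00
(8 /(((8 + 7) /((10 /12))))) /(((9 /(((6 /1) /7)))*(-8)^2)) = 1 /1512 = 0.00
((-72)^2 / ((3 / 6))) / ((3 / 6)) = 20736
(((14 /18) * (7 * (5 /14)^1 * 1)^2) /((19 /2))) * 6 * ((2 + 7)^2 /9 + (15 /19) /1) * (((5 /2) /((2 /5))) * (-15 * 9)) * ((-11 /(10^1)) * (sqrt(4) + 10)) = 120841875 /361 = 334742.04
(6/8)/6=1/8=0.12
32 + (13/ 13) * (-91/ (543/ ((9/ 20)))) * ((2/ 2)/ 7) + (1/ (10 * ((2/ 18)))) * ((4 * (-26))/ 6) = 59329/ 3620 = 16.39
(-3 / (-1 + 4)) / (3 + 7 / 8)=-8 / 31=-0.26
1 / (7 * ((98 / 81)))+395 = 271051 / 686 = 395.12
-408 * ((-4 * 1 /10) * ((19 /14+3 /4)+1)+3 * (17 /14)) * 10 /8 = -1224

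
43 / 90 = 0.48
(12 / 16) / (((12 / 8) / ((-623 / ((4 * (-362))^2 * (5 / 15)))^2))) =3493161 / 8792335327232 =0.00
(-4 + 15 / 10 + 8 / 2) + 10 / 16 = 17 / 8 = 2.12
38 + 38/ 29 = 1140/ 29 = 39.31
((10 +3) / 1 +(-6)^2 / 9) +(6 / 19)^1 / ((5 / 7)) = 1657 / 95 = 17.44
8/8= 1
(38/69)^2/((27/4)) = 5776/128547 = 0.04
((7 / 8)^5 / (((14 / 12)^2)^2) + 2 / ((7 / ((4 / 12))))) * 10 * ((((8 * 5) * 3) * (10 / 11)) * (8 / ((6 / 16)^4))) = 1024192000 / 6237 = 164212.28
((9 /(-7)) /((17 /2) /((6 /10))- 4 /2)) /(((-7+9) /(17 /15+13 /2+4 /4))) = -333 /730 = -0.46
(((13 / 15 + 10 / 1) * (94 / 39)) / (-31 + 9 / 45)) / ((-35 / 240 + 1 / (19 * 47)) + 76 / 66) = -109460368 / 129596103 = -0.84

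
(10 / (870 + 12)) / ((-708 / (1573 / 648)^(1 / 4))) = -5 * sqrt(11) * 26^(1 / 4) / 1873368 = -0.00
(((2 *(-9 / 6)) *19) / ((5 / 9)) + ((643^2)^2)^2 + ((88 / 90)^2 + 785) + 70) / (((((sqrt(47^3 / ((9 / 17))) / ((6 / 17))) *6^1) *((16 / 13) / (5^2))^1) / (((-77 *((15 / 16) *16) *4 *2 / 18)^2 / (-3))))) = -114019103584428723435792111249175 *sqrt(799) / 465394329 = -6925161803754413522426803.00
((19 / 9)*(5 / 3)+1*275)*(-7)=-52640 / 27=-1949.63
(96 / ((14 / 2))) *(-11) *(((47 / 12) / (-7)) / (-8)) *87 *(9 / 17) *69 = -33531.76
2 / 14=1 / 7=0.14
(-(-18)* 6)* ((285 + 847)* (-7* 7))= -5990544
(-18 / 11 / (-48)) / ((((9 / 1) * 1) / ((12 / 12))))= 1 / 264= 0.00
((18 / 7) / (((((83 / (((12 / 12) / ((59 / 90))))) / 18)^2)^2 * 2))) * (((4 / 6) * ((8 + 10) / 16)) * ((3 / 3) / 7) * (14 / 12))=7748409780000 / 4025487256076167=0.00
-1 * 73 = -73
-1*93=-93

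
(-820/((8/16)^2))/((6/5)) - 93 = -8479/3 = -2826.33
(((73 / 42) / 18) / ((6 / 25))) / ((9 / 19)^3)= 12517675 / 3306744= 3.79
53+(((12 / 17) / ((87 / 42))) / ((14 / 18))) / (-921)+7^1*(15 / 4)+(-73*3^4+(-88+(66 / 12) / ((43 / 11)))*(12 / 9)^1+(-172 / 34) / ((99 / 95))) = -15344838019889 / 2577204828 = -5954.06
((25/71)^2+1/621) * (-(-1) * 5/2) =982915/3130461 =0.31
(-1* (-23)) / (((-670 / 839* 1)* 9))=-19297 / 6030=-3.20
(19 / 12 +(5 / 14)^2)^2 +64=5784913 / 86436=66.93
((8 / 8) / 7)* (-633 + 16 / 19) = -12011 / 133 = -90.31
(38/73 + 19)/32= 1425/2336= 0.61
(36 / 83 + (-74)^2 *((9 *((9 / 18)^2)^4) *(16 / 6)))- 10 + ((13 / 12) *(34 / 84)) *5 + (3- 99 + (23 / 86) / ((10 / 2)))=1843991309 / 4496940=410.05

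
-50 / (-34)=25 / 17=1.47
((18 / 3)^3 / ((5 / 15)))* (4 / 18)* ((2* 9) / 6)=432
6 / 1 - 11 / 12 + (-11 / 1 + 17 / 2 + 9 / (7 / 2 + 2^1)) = 557 / 132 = 4.22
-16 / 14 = -8 / 7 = -1.14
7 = 7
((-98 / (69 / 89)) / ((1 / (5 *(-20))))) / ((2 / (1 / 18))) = 218050 / 621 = 351.13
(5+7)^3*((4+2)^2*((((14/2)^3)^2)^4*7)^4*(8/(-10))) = -160968251768589556100454300000000000000000000000000000000000000000000000000000000000000000.00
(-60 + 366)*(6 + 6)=3672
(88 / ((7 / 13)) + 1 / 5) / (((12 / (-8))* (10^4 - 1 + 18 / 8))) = -0.01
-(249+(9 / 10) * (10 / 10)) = -2499 / 10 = -249.90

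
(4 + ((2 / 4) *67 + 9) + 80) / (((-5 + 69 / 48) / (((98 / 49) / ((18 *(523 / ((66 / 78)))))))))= -22264 / 3487887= -0.01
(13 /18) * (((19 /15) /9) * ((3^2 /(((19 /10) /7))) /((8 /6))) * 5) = 455 /36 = 12.64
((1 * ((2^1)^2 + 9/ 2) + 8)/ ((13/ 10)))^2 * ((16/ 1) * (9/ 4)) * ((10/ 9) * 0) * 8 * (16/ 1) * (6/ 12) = 0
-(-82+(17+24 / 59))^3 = 55349900731 / 205379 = 269501.27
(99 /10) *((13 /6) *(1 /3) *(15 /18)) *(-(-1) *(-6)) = -143 /4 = -35.75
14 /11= 1.27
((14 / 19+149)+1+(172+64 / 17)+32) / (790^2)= 28949 / 50396075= 0.00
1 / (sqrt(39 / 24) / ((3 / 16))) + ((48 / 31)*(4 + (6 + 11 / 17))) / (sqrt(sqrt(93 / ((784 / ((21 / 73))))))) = 3*sqrt(26) / 104 + 5792*sqrt(3)*31^(3 / 4)*511^(1 / 4) / 16337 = 38.50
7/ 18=0.39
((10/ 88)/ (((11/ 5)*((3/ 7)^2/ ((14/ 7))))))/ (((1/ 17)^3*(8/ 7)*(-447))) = -42128975/ 7788528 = -5.41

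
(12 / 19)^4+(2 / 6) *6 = 281378 / 130321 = 2.16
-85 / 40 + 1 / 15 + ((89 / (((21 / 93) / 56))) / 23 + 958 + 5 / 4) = 5290489 / 2760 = 1916.84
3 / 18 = 1 / 6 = 0.17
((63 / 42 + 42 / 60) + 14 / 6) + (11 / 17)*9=2641 / 255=10.36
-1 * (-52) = 52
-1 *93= -93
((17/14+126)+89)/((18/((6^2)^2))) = 108972/7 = 15567.43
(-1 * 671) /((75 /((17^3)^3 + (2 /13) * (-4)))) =-344814015559321 /325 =-1060966201720.99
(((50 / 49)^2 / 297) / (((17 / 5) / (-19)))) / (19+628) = -237500 / 7843353903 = -0.00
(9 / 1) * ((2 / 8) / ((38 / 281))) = 2529 / 152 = 16.64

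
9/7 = 1.29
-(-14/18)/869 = 7/7821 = 0.00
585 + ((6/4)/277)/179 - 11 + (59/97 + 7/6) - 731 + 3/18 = -4474567379/28857306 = -155.06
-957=-957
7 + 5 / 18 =131 / 18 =7.28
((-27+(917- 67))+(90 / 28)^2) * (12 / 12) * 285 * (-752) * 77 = -96265203540 / 7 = -13752171934.29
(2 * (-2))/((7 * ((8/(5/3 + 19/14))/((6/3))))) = -127/294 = -0.43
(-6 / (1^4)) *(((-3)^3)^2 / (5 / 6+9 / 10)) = -32805 / 13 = -2523.46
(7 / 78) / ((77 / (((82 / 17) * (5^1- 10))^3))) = -34460500 / 2107677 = -16.35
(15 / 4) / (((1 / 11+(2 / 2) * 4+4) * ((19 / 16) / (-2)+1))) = 1320 / 1157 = 1.14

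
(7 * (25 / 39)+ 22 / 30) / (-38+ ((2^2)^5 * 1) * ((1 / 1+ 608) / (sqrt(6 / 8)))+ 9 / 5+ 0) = 184258 / 505565988815121+ 2116136960 * sqrt(3) / 505565988815121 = 0.00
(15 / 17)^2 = 0.78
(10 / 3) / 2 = 5 / 3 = 1.67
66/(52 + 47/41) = 2706/2179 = 1.24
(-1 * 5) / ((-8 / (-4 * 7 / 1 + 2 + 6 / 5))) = -31 / 2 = -15.50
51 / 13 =3.92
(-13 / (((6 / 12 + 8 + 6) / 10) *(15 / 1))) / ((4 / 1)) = -13 / 87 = -0.15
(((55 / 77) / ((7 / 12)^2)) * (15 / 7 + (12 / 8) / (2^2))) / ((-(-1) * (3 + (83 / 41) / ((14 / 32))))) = 0.69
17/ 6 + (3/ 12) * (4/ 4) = 37/ 12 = 3.08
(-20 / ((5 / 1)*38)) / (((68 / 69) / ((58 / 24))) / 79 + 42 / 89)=-4689677 / 21254483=-0.22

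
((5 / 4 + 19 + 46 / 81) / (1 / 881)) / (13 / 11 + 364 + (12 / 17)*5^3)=1111218515 / 27471636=40.45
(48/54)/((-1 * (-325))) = 8/2925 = 0.00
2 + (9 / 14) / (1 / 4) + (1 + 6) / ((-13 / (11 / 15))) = 5701 / 1365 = 4.18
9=9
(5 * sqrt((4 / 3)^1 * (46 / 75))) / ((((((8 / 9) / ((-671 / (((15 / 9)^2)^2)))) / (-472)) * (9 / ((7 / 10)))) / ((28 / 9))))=23278332 * sqrt(46) / 3125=50522.03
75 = 75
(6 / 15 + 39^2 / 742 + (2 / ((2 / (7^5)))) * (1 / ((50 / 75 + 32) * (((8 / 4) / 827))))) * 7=1578591643 / 1060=1489237.40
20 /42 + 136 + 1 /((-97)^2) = 26966215 /197589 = 136.48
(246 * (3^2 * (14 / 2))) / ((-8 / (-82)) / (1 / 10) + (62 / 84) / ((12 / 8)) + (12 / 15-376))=-200156670 / 4826753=-41.47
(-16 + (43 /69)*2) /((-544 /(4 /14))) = 509 /65688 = 0.01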